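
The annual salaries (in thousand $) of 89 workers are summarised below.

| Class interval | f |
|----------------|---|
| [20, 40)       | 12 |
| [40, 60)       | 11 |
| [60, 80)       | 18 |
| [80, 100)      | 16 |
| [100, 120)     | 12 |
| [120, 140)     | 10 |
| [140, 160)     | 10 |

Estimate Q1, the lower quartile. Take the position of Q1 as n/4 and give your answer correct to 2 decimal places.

58.64

Cumulative frequencies: 12, 23, 41, 57, 69, 79, 89
n = 89; position = n/4 = 22.25.
This falls in the class [40, 60): L = 40, F = 12, f = 11, h = 20.
Lower quartile ≈ 40 + ((22.25 − 12) / 11) × 20 = 58.6364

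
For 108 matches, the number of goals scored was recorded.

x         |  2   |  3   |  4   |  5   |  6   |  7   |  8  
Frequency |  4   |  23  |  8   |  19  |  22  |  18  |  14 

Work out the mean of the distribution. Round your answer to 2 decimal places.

5.31

Values: 2, 3, 4, 5, 6, 7, 8
Σfx = 4×2 + 23×3 + 8×4 + 19×5 + 22×6 + 18×7 + 14×8 = 574
n = Σf = 108
Mean = 574 / 108 = 5.3148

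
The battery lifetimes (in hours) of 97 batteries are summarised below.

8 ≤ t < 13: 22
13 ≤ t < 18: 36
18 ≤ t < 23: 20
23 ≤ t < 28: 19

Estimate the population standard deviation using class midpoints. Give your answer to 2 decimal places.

Midpoints: 10.5, 15.5, 20.5, 25.5
n = 97, Σfm = 1683.5, mean = 17.3557
Σfm² = 31834.25
Σf(m − x̄)² = Σfm² − (Σfm)²/n = 31834.25 − 1683.5²/97 = 2615.9794
Population variance = 2615.9794 / 97 = 26.9689
Standard deviation = √26.9689 = 5.1932

5.19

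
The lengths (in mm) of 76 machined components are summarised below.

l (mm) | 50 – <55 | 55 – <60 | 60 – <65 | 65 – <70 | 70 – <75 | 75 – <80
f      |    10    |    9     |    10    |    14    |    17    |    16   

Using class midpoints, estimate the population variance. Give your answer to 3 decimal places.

71.031

Midpoints: 52.5, 57.5, 62.5, 67.5, 72.5, 77.5
n = 76, Σfm = 5085, mean = 66.9079
Σfm² = 345625
Σf(m − x̄)² = Σfm² − (Σfm)²/n = 345625 − 5085²/76 = 5398.3553
Population variance = 5398.3553 / 76 = 71.0310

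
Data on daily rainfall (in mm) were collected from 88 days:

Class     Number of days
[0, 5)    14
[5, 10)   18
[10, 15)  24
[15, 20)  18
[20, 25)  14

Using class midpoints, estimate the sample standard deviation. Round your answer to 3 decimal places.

6.521

Midpoints: 2.5, 7.5, 12.5, 17.5, 22.5
n = 88, Σfm = 1100, mean = 12.5000
Σfm² = 17450
Σf(m − x̄)² = Σfm² − (Σfm)²/n = 17450 − 1100²/88 = 3700.0000
Sample variance = 3700.0000 / 87 = 42.5287
Standard deviation = √42.5287 = 6.5214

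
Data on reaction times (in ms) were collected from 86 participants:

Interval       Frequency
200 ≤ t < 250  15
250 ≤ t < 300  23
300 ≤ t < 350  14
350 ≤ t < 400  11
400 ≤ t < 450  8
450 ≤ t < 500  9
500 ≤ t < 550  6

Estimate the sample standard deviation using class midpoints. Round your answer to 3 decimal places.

Midpoints: 225, 275, 325, 375, 425, 475, 525
n = 86, Σfm = 29200, mean = 339.5349
Σfm² = 10653750
Σf(m − x̄)² = Σfm² − (Σfm)²/n = 10653750 − 29200²/86 = 739331.3953
Sample variance = 739331.3953 / 85 = 8698.0164
Standard deviation = √8698.0164 = 93.2632

93.263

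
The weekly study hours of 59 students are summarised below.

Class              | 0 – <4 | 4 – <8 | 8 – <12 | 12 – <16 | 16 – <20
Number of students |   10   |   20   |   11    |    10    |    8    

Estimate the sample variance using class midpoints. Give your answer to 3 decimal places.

Midpoints: 2, 6, 10, 14, 18
n = 59, Σfm = 534, mean = 9.0508
Σfm² = 6412
Σf(m − x̄)² = Σfm² − (Σfm)²/n = 6412 − 534²/59 = 1578.8475
Sample variance = 1578.8475 / 58 = 27.2215

27.222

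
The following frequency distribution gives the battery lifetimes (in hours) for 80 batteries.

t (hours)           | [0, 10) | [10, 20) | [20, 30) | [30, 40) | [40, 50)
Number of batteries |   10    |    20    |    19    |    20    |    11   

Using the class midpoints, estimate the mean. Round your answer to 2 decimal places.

25.25

Midpoints: 5, 15, 25, 35, 45
Σfm = 10×5 + 20×15 + 19×25 + 20×35 + 11×45 = 2020
n = Σf = 80
Mean = 2020 / 80 = 25.2500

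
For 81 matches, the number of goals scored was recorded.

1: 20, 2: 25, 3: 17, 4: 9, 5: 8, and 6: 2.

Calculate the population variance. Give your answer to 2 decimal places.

Values: 1, 2, 3, 4, 5, 6
n = 81, Σfx = 209, mean = 2.5802
Σfx² = 689
Σf(x − x̄)² = Σfx² − (Σfx)²/n = 689 − 209²/81 = 149.7284
Population variance = 149.7284 / 81 = 1.8485

1.85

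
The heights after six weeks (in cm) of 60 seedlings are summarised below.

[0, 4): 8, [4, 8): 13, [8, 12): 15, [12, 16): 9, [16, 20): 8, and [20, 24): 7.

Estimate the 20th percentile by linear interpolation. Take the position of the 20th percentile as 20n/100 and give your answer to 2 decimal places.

5.23

Cumulative frequencies: 8, 21, 36, 45, 53, 60
n = 60; position = 20n/100 = 12.
This falls in the class [4, 8): L = 4, F = 8, f = 13, h = 4.
20th percentile ≈ 4 + ((12 − 8) / 13) × 4 = 5.2308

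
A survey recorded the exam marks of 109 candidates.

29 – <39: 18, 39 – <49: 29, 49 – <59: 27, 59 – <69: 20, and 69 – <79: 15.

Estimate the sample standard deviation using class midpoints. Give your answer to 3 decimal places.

12.872

Midpoints: 34, 44, 54, 64, 74
n = 109, Σfm = 5736, mean = 52.6239
Σfm² = 319744
Σf(m − x̄)² = Σfm² − (Σfm)²/n = 319744 − 5736²/109 = 17893.5780
Sample variance = 17893.5780 / 108 = 165.6813
Standard deviation = √165.6813 = 12.8717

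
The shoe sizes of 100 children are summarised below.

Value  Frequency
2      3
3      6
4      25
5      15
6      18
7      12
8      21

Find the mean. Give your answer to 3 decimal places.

Values: 2, 3, 4, 5, 6, 7, 8
Σfx = 3×2 + 6×3 + 25×4 + 15×5 + 18×6 + 12×7 + 21×8 = 559
n = Σf = 100
Mean = 559 / 100 = 5.5900

5.590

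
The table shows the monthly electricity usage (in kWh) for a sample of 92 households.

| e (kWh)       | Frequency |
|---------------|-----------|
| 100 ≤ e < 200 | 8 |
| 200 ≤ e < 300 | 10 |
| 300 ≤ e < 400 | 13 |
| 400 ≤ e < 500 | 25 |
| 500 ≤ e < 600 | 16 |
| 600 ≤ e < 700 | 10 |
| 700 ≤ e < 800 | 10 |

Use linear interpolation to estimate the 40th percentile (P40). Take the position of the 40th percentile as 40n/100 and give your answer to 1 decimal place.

423.2

Cumulative frequencies: 8, 18, 31, 56, 72, 82, 92
n = 92; position = 40n/100 = 36.8.
This falls in the class 400 ≤ e < 500: L = 400, F = 31, f = 25, h = 100.
40th percentile ≈ 400 + ((36.8 − 31) / 25) × 100 = 423.2000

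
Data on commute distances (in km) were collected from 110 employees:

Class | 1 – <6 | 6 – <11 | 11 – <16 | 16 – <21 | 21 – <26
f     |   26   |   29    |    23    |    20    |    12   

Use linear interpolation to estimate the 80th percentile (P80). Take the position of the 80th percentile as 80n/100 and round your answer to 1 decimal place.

Cumulative frequencies: 26, 55, 78, 98, 110
n = 110; position = 80n/100 = 88.
This falls in the class 16 – <21: L = 16, F = 78, f = 20, h = 5.
80th percentile ≈ 16 + ((88 − 78) / 20) × 5 = 18.5000

18.5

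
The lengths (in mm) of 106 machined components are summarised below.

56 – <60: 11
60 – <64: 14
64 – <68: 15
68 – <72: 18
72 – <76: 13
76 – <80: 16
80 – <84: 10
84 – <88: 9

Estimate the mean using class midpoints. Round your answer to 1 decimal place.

71.3

Midpoints: 58, 62, 66, 70, 74, 78, 82, 86
Σfm = 11×58 + 14×62 + 15×66 + 18×70 + 13×74 + 16×78 + 10×82 + 9×86 = 7560
n = Σf = 106
Mean = 7560 / 106 = 71.3208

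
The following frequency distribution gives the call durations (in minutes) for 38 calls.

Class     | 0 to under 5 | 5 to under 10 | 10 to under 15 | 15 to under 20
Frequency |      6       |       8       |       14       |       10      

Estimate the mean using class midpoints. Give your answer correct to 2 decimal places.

11.18

Midpoints: 2.5, 7.5, 12.5, 17.5
Σfm = 6×2.5 + 8×7.5 + 14×12.5 + 10×17.5 = 425
n = Σf = 38
Mean = 425 / 38 = 11.1842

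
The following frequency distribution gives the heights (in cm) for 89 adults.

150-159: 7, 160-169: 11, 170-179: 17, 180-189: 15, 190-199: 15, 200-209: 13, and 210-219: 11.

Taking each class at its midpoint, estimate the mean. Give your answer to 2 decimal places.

186.07

Midpoints: 154.5, 164.5, 174.5, 184.5, 194.5, 204.5, 214.5
Σfm = 7×154.5 + 11×164.5 + 17×174.5 + 15×184.5 + 15×194.5 + 13×204.5 + 11×214.5 = 16560.5
n = Σf = 89
Mean = 16560.5 / 89 = 186.0730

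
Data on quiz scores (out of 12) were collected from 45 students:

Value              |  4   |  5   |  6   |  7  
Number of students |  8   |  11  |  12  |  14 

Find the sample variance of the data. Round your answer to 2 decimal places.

Values: 4, 5, 6, 7
n = 45, Σfx = 257, mean = 5.7111
Σfx² = 1521
Σf(x − x̄)² = Σfx² − (Σfx)²/n = 1521 − 257²/45 = 53.2444
Sample variance = 53.2444 / 44 = 1.2101

1.21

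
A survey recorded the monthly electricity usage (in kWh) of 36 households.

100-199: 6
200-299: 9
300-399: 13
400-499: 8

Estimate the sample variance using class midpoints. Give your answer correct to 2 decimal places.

Midpoints: 149.5, 249.5, 349.5, 449.5
n = 36, Σfm = 11282, mean = 313.3889
Σfm² = 3898709
Σf(m − x̄)² = Σfm² − (Σfm)²/n = 3898709 − 11282²/36 = 363055.5556
Sample variance = 363055.5556 / 35 = 10373.0159

10373.02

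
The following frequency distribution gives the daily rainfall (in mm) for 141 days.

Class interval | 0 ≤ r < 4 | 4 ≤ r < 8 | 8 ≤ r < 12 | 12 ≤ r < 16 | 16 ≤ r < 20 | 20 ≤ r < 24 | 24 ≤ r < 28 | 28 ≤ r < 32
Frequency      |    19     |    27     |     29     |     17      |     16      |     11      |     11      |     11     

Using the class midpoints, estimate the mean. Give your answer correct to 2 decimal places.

Midpoints: 2, 6, 10, 14, 18, 22, 26, 30
Σfm = 19×2 + 27×6 + 29×10 + 17×14 + 16×18 + 11×22 + 11×26 + 11×30 = 1874
n = Σf = 141
Mean = 1874 / 141 = 13.2908

13.29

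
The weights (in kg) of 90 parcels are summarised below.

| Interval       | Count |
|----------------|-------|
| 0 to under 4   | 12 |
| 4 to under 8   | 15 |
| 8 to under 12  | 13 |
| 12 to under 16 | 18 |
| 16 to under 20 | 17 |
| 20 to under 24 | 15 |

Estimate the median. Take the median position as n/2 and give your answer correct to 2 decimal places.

13.11

Cumulative frequencies: 12, 27, 40, 58, 75, 90
n = 90; position = n/2 = 45.
This falls in the class 12 to under 16: L = 12, F = 40, f = 18, h = 4.
Median ≈ 12 + ((45 − 40) / 18) × 4 = 13.1111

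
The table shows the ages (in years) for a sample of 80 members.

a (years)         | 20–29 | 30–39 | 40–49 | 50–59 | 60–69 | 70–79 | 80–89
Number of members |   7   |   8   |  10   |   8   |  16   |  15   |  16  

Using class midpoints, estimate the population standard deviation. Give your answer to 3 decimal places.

Midpoints: 24.5, 34.5, 44.5, 54.5, 64.5, 74.5, 84.5
n = 80, Σfm = 4830, mean = 60.3750
Σfm² = 321350
Σf(m − x̄)² = Σfm² − (Σfm)²/n = 321350 − 4830²/80 = 29738.7500
Population variance = 29738.7500 / 80 = 371.7344
Standard deviation = √371.7344 = 19.2804

19.280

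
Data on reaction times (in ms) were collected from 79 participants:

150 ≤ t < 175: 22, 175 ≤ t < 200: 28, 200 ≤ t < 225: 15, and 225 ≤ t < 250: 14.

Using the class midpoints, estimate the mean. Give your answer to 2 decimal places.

194.15

Midpoints: 162.5, 187.5, 212.5, 237.5
Σfm = 22×162.5 + 28×187.5 + 15×212.5 + 14×237.5 = 15337.5
n = Σf = 79
Mean = 15337.5 / 79 = 194.1456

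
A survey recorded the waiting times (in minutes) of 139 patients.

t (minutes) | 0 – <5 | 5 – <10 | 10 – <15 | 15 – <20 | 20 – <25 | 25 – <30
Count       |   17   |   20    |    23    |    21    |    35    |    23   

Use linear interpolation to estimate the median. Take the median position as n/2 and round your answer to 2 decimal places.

Cumulative frequencies: 17, 37, 60, 81, 116, 139
n = 139; position = n/2 = 69.5.
This falls in the class 15 – <20: L = 15, F = 60, f = 21, h = 5.
Median ≈ 15 + ((69.5 − 60) / 21) × 5 = 17.2619

17.26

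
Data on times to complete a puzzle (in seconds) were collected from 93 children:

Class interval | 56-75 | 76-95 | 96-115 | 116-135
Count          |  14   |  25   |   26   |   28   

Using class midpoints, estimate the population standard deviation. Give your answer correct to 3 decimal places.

20.974

Midpoints: 65.5, 85.5, 105.5, 125.5
n = 93, Σfm = 9311.5, mean = 100.1237
Σfm² = 973213.25
Σf(m − x̄)² = Σfm² − (Σfm)²/n = 973213.25 − 9311.5²/93 = 40911.8280
Population variance = 40911.8280 / 93 = 439.9121
Standard deviation = √439.9121 = 20.9741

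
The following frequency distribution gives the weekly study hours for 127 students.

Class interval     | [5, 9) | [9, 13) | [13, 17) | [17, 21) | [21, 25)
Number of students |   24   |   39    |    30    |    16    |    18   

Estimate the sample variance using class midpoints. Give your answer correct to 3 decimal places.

27.093

Midpoints: 7, 11, 15, 19, 23
n = 127, Σfm = 1765, mean = 13.8976
Σfm² = 27943
Σf(m − x̄)² = Σfm² − (Σfm)²/n = 27943 − 1765²/127 = 3413.6693
Sample variance = 3413.6693 / 126 = 27.0926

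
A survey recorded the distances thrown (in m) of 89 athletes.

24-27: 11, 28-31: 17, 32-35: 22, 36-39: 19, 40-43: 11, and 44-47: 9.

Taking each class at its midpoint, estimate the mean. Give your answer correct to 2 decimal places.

Midpoints: 25.5, 29.5, 33.5, 37.5, 41.5, 45.5
Σfm = 11×25.5 + 17×29.5 + 22×33.5 + 19×37.5 + 11×41.5 + 9×45.5 = 3097.5
n = Σf = 89
Mean = 3097.5 / 89 = 34.8034

34.80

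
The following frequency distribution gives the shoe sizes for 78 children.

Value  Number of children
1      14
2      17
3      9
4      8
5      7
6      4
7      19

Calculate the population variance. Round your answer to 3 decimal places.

Values: 1, 2, 3, 4, 5, 6, 7
n = 78, Σfx = 299, mean = 3.8333
Σfx² = 1541
Σf(x − x̄)² = Σfx² − (Σfx)²/n = 1541 − 299²/78 = 394.8333
Population variance = 394.8333 / 78 = 5.0620

5.062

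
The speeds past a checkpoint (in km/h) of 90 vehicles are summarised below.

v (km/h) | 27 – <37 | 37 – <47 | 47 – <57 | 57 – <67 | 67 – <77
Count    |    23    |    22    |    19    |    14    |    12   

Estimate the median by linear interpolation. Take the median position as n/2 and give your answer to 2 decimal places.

Cumulative frequencies: 23, 45, 64, 78, 90
n = 90; position = n/2 = 45.
This falls in the class 37 – <47: L = 37, F = 23, f = 22, h = 10.
Median ≈ 37 + ((45 − 23) / 22) × 10 = 47.0000

47.00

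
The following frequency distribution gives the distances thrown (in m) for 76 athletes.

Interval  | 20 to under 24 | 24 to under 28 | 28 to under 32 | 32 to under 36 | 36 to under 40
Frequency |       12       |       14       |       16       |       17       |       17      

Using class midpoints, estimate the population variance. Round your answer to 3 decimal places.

Midpoints: 22, 26, 30, 34, 38
n = 76, Σfm = 2332, mean = 30.6842
Σfm² = 73872
Σf(m − x̄)² = Σfm² − (Σfm)²/n = 73872 − 2332²/76 = 2316.4211
Population variance = 2316.4211 / 76 = 30.4792

30.479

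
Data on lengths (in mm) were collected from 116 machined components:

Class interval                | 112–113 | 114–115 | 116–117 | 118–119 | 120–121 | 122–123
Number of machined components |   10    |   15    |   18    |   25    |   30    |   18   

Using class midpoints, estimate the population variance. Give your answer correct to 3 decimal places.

9.268

Midpoints: 112.5, 114.5, 116.5, 118.5, 120.5, 122.5
n = 116, Σfm = 13722, mean = 118.2931
Σfm² = 1624293
Σf(m − x̄)² = Σfm² − (Σfm)²/n = 1624293 − 13722²/116 = 1075.0345
Population variance = 1075.0345 / 116 = 9.2675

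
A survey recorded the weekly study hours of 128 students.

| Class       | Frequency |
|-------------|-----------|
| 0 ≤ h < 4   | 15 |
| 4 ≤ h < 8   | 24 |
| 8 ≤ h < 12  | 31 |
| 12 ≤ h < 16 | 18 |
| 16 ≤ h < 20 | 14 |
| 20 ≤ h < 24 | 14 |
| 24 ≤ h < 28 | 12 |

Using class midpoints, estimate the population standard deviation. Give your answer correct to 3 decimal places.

7.276

Midpoints: 2, 6, 10, 14, 18, 22, 26
n = 128, Σfm = 1608, mean = 12.5625
Σfm² = 26976
Σf(m − x̄)² = Σfm² − (Σfm)²/n = 26976 − 1608²/128 = 6775.5000
Population variance = 6775.5000 / 128 = 52.9336
Standard deviation = √52.9336 = 7.2755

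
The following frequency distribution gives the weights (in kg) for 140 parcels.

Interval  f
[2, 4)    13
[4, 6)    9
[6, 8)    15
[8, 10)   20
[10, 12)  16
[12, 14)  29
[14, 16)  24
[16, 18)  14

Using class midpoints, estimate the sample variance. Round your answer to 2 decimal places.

Midpoints: 3, 5, 7, 9, 11, 13, 15, 17
n = 140, Σfm = 1520, mean = 10.8571
Σfm² = 18980
Σf(m − x̄)² = Σfm² − (Σfm)²/n = 18980 − 1520²/140 = 2477.1429
Sample variance = 2477.1429 / 139 = 17.8212

17.82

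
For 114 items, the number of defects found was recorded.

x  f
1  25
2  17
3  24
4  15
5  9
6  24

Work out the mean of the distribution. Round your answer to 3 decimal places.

3.333

Values: 1, 2, 3, 4, 5, 6
Σfx = 25×1 + 17×2 + 24×3 + 15×4 + 9×5 + 24×6 = 380
n = Σf = 114
Mean = 380 / 114 = 3.3333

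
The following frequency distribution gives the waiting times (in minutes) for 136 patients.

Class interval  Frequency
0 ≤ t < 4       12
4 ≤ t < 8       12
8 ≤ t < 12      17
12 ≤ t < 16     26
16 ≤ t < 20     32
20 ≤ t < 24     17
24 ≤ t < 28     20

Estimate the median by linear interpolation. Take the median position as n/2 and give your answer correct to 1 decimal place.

Cumulative frequencies: 12, 24, 41, 67, 99, 116, 136
n = 136; position = n/2 = 68.
This falls in the class 16 ≤ t < 20: L = 16, F = 67, f = 32, h = 4.
Median ≈ 16 + ((68 − 67) / 32) × 4 = 16.1250

16.1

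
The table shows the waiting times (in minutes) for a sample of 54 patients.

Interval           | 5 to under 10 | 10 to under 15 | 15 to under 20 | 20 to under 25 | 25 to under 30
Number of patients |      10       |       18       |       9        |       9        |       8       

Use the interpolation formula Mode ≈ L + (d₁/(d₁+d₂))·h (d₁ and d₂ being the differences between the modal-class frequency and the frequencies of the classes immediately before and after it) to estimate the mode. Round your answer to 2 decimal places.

Modal class: 10 to under 15 (highest frequency 18).
d₁ = 18 − 10 = 8, d₂ = 18 − 9 = 9
Mode ≈ 10 + (8/(8+9)) × 5 = 10 + 2.3529 = 12.3529

12.35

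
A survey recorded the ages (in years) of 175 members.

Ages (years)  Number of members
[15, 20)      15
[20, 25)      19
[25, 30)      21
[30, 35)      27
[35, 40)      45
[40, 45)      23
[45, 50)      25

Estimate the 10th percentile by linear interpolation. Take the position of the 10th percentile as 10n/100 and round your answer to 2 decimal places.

Cumulative frequencies: 15, 34, 55, 82, 127, 150, 175
n = 175; position = 10n/100 = 17.5.
This falls in the class [20, 25): L = 20, F = 15, f = 19, h = 5.
10th percentile ≈ 20 + ((17.5 − 15) / 19) × 5 = 20.6579

20.66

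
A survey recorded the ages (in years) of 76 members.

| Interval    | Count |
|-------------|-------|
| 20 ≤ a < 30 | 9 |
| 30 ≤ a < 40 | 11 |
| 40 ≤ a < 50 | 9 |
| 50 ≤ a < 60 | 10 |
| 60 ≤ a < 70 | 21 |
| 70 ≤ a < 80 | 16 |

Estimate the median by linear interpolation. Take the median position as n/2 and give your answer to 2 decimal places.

59.00

Cumulative frequencies: 9, 20, 29, 39, 60, 76
n = 76; position = n/2 = 38.
This falls in the class 50 ≤ a < 60: L = 50, F = 29, f = 10, h = 10.
Median ≈ 50 + ((38 − 29) / 10) × 10 = 59.0000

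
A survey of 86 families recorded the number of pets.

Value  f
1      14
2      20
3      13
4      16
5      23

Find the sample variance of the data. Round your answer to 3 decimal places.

Values: 1, 2, 3, 4, 5
n = 86, Σfx = 272, mean = 3.1628
Σfx² = 1042
Σf(x − x̄)² = Σfx² − (Σfx)²/n = 1042 − 272²/86 = 181.7209
Sample variance = 181.7209 / 85 = 2.1379

2.138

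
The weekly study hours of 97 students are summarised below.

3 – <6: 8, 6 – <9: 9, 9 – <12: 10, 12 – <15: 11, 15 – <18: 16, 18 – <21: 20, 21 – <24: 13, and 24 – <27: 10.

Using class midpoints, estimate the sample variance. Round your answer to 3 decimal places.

Midpoints: 4.5, 7.5, 10.5, 13.5, 16.5, 19.5, 22.5, 25.5
n = 97, Σfm = 1558.5, mean = 16.0670
Σfm² = 28820.25
Σf(m − x̄)² = Σfm² − (Σfm)²/n = 28820.25 − 1558.5²/97 = 3779.8144
Sample variance = 3779.8144 / 96 = 39.3731

39.373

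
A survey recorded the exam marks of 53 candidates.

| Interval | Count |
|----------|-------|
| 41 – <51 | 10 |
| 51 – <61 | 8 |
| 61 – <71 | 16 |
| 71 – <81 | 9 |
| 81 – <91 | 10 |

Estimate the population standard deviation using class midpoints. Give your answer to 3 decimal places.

13.527

Midpoints: 46, 56, 66, 76, 86
n = 53, Σfm = 3508, mean = 66.1887
Σfm² = 241888
Σf(m − x̄)² = Σfm² − (Σfm)²/n = 241888 − 3508²/53 = 9698.1132
Population variance = 9698.1132 / 53 = 182.9833
Standard deviation = √182.9833 = 13.5271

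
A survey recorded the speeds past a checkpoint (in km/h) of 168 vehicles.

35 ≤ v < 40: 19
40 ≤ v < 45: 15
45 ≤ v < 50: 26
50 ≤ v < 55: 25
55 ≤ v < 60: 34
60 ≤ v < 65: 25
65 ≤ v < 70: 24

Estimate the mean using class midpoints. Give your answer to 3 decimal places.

Midpoints: 37.5, 42.5, 47.5, 52.5, 57.5, 62.5, 67.5
Σfm = 19×37.5 + 15×42.5 + 26×47.5 + 25×52.5 + 34×57.5 + 25×62.5 + 24×67.5 = 9035
n = Σf = 168
Mean = 9035 / 168 = 53.7798

53.780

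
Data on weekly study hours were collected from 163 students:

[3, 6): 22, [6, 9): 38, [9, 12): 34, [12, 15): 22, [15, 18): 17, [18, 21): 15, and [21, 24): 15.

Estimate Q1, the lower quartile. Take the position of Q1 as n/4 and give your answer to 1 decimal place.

Cumulative frequencies: 22, 60, 94, 116, 133, 148, 163
n = 163; position = n/4 = 40.75.
This falls in the class [6, 9): L = 6, F = 22, f = 38, h = 3.
Lower quartile ≈ 6 + ((40.75 − 22) / 38) × 3 = 7.4803

7.5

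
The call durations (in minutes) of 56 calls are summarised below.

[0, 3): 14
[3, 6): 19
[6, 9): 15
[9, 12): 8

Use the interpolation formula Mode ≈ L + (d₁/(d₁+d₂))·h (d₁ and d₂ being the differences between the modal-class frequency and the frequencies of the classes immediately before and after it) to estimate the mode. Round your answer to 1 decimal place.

Modal class: [3, 6) (highest frequency 19).
d₁ = 19 − 14 = 5, d₂ = 19 − 15 = 4
Mode ≈ 3 + (5/(5+4)) × 3 = 3 + 1.6667 = 4.6667

4.7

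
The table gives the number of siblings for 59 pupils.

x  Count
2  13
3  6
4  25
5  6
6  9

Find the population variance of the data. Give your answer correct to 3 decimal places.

Values: 2, 3, 4, 5, 6
n = 59, Σfx = 228, mean = 3.8644
Σfx² = 980
Σf(x − x̄)² = Σfx² − (Σfx)²/n = 980 − 228²/59 = 98.9153
Population variance = 98.9153 / 59 = 1.6765

1.677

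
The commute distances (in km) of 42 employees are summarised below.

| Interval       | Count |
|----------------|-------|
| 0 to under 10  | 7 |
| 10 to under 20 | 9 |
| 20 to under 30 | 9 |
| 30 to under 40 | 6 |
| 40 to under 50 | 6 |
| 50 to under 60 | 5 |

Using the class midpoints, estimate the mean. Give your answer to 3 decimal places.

Midpoints: 5, 15, 25, 35, 45, 55
Σfm = 7×5 + 9×15 + 9×25 + 6×35 + 6×45 + 5×55 = 1150
n = Σf = 42
Mean = 1150 / 42 = 27.3810

27.381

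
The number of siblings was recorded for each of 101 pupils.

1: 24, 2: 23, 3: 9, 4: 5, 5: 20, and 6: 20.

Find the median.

3

Cumulative frequencies: 24, 47, 56, 61, 81, 101
n = 101, so the median is the value in position (n+1)/2 = 51.
Position 51 falls at value 3.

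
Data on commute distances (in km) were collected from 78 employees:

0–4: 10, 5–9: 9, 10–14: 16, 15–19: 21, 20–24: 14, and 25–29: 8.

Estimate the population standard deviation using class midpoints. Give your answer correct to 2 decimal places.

Midpoints: 2, 7, 12, 17, 22, 27
n = 78, Σfm = 1156, mean = 14.8205
Σfm² = 21462
Σf(m − x̄)² = Σfm² − (Σfm)²/n = 21462 − 1156²/78 = 4329.4872
Population variance = 4329.4872 / 78 = 55.5062
Standard deviation = √55.5062 = 7.4503

7.45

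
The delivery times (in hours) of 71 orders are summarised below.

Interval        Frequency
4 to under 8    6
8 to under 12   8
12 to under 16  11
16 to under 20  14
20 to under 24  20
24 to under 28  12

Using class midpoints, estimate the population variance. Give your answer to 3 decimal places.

37.180

Midpoints: 6, 10, 14, 18, 22, 26
n = 71, Σfm = 1274, mean = 17.9437
Σfm² = 25500
Σf(m − x̄)² = Σfm² − (Σfm)²/n = 25500 − 1274²/71 = 2639.7746
Population variance = 2639.7746 / 71 = 37.1799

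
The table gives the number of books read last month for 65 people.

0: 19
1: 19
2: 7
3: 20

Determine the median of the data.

1

Cumulative frequencies: 19, 38, 45, 65
n = 65, so the median is the value in position (n+1)/2 = 33.
Position 33 falls at value 1.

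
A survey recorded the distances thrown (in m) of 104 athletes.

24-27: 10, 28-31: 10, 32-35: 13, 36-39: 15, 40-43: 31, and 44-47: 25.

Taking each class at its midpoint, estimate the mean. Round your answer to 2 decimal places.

Midpoints: 25.5, 29.5, 33.5, 37.5, 41.5, 45.5
Σfm = 10×25.5 + 10×29.5 + 13×33.5 + 15×37.5 + 31×41.5 + 25×45.5 = 3972
n = Σf = 104
Mean = 3972 / 104 = 38.1923

38.19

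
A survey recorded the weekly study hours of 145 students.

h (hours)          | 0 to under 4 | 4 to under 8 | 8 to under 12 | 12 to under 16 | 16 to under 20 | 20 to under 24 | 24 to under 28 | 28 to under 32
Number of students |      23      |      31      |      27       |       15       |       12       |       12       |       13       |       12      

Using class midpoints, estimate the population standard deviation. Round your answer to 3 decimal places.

8.904

Midpoints: 2, 6, 10, 14, 18, 22, 26, 30
n = 145, Σfm = 1890, mean = 13.0345
Σfm² = 36132
Σf(m − x̄)² = Σfm² − (Σfm)²/n = 36132 − 1890²/145 = 11496.8276
Population variance = 11496.8276 / 145 = 79.2885
Standard deviation = √79.2885 = 8.9044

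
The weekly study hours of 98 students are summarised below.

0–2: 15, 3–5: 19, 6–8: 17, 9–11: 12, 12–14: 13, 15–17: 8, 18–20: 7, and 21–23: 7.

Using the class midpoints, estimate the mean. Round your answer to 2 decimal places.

Midpoints: 1, 4, 7, 10, 13, 16, 19, 22
Σfm = 15×1 + 19×4 + 17×7 + 12×10 + 13×13 + 8×16 + 7×19 + 7×22 = 914
n = Σf = 98
Mean = 914 / 98 = 9.3265

9.33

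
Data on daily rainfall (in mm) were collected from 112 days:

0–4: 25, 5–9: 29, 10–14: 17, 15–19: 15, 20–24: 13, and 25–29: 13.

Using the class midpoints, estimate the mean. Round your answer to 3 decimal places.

12.045

Midpoints: 2, 7, 12, 17, 22, 27
Σfm = 25×2 + 29×7 + 17×12 + 15×17 + 13×22 + 13×27 = 1349
n = Σf = 112
Mean = 1349 / 112 = 12.0446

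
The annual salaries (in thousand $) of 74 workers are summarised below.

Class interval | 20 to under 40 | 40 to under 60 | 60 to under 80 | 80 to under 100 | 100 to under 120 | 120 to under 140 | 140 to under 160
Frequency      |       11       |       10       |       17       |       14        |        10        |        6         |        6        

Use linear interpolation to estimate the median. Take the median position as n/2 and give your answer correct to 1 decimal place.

78.8

Cumulative frequencies: 11, 21, 38, 52, 62, 68, 74
n = 74; position = n/2 = 37.
This falls in the class 60 to under 80: L = 60, F = 21, f = 17, h = 20.
Median ≈ 60 + ((37 − 21) / 17) × 20 = 78.8235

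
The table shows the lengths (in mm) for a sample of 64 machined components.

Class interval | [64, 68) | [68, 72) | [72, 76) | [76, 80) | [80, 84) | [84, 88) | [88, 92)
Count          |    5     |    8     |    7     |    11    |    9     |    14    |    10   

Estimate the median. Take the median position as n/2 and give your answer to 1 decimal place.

80.4

Cumulative frequencies: 5, 13, 20, 31, 40, 54, 64
n = 64; position = n/2 = 32.
This falls in the class [80, 84): L = 80, F = 31, f = 9, h = 4.
Median ≈ 80 + ((32 − 31) / 9) × 4 = 80.4444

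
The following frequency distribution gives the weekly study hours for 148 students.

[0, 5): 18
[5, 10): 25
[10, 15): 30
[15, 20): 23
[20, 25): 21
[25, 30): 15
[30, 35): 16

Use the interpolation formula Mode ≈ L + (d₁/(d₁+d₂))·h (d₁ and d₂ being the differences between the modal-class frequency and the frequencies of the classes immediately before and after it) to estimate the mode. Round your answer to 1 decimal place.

Modal class: [10, 15) (highest frequency 30).
d₁ = 30 − 25 = 5, d₂ = 30 − 23 = 7
Mode ≈ 10 + (5/(5+7)) × 5 = 10 + 2.0833 = 12.0833

12.1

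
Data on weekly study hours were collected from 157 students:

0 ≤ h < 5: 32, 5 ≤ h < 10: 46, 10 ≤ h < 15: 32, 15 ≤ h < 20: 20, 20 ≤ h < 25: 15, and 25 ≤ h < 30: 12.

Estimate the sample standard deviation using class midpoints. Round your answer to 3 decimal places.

Midpoints: 2.5, 7.5, 12.5, 17.5, 22.5, 27.5
n = 157, Σfm = 1842.5, mean = 11.7357
Σfm² = 30581.25
Σf(m − x̄)² = Σfm² − (Σfm)²/n = 30581.25 − 1842.5²/157 = 8958.2803
Sample variance = 8958.2803 / 156 = 57.4249
Standard deviation = √57.4249 = 7.5779

7.578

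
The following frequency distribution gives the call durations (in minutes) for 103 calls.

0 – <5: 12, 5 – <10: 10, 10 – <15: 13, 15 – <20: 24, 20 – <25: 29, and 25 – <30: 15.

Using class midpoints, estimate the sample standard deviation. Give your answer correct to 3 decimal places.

7.813

Midpoints: 2.5, 7.5, 12.5, 17.5, 22.5, 27.5
n = 103, Σfm = 1752.5, mean = 17.0146
Σfm² = 36043.75
Σf(m − x̄)² = Σfm² − (Σfm)²/n = 36043.75 − 1752.5²/103 = 6225.7282
Sample variance = 6225.7282 / 102 = 61.0366
Standard deviation = √61.0366 = 7.8126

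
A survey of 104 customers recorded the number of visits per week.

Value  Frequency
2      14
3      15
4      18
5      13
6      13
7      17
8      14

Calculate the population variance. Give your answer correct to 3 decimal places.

3.952

Values: 2, 3, 4, 5, 6, 7, 8
n = 104, Σfx = 519, mean = 4.9904
Σfx² = 3001
Σf(x − x̄)² = Σfx² − (Σfx)²/n = 3001 − 519²/104 = 410.9904
Population variance = 410.9904 / 104 = 3.9518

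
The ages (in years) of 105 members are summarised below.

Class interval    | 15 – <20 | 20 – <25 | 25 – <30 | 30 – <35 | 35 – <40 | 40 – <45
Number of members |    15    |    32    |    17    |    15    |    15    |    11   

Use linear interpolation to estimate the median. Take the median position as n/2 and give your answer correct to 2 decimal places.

26.62

Cumulative frequencies: 15, 47, 64, 79, 94, 105
n = 105; position = n/2 = 52.5.
This falls in the class 25 – <30: L = 25, F = 47, f = 17, h = 5.
Median ≈ 25 + ((52.5 − 47) / 17) × 5 = 26.6176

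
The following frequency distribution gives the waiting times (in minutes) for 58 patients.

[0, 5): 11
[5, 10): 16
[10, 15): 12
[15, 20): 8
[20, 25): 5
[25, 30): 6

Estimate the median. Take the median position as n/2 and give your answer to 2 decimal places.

Cumulative frequencies: 11, 27, 39, 47, 52, 58
n = 58; position = n/2 = 29.
This falls in the class [10, 15): L = 10, F = 27, f = 12, h = 5.
Median ≈ 10 + ((29 − 27) / 12) × 5 = 10.8333

10.83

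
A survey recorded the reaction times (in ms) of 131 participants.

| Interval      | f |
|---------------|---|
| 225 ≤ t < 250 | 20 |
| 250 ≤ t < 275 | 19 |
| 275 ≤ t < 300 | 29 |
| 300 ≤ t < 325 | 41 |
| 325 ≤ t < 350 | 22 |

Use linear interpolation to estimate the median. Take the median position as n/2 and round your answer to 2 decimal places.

Cumulative frequencies: 20, 39, 68, 109, 131
n = 131; position = n/2 = 65.5.
This falls in the class 275 ≤ t < 300: L = 275, F = 39, f = 29, h = 25.
Median ≈ 275 + ((65.5 − 39) / 29) × 25 = 297.8448

297.84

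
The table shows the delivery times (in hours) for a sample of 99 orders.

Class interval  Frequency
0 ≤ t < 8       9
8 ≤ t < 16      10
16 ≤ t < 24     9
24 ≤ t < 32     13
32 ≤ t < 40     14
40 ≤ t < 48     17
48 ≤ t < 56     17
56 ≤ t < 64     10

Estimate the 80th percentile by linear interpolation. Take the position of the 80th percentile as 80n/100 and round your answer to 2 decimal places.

51.39

Cumulative frequencies: 9, 19, 28, 41, 55, 72, 89, 99
n = 99; position = 80n/100 = 79.2.
This falls in the class 48 ≤ t < 56: L = 48, F = 72, f = 17, h = 8.
80th percentile ≈ 48 + ((79.2 − 72) / 17) × 8 = 51.3882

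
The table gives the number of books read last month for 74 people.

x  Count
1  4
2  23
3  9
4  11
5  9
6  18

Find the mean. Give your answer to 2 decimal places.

3.70

Values: 1, 2, 3, 4, 5, 6
Σfx = 4×1 + 23×2 + 9×3 + 11×4 + 9×5 + 18×6 = 274
n = Σf = 74
Mean = 274 / 74 = 3.7027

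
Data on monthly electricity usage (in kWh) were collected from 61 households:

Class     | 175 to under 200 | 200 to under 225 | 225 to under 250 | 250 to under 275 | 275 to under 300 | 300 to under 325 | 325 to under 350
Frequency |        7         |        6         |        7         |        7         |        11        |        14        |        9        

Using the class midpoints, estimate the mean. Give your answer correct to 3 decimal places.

Midpoints: 187.5, 212.5, 237.5, 262.5, 287.5, 312.5, 337.5
Σfm = 7×187.5 + 6×212.5 + 7×237.5 + 7×262.5 + 11×287.5 + 14×312.5 + 9×337.5 = 16662.5
n = Σf = 61
Mean = 16662.5 / 61 = 273.1557

273.156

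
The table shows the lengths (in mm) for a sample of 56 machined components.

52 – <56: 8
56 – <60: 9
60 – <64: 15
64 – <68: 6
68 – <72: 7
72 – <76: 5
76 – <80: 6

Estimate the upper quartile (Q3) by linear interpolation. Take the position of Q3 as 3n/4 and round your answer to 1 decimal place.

70.3

Cumulative frequencies: 8, 17, 32, 38, 45, 50, 56
n = 56; position = 3n/4 = 42.
This falls in the class 68 – <72: L = 68, F = 38, f = 7, h = 4.
Upper quartile ≈ 68 + ((42 − 38) / 7) × 4 = 70.2857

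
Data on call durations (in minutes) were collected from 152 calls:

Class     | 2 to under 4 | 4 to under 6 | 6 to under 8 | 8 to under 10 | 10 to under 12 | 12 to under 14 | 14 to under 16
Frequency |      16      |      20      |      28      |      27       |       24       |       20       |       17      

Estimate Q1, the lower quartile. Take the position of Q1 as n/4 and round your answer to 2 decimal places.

6.14

Cumulative frequencies: 16, 36, 64, 91, 115, 135, 152
n = 152; position = n/4 = 38.
This falls in the class 6 to under 8: L = 6, F = 36, f = 28, h = 2.
Lower quartile ≈ 6 + ((38 − 36) / 28) × 2 = 6.1429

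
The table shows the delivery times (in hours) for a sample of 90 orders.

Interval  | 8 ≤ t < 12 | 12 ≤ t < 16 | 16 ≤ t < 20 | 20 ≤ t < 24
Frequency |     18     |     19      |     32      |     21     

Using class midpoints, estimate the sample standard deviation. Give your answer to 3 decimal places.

4.222

Midpoints: 10, 14, 18, 22
n = 90, Σfm = 1484, mean = 16.4889
Σfm² = 26056
Σf(m − x̄)² = Σfm² − (Σfm)²/n = 26056 − 1484²/90 = 1586.4889
Sample variance = 1586.4889 / 89 = 17.8257
Standard deviation = √17.8257 = 4.2221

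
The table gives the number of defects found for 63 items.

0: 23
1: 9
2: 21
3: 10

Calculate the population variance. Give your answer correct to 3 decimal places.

Values: 0, 1, 2, 3
n = 63, Σfx = 81, mean = 1.2857
Σfx² = 183
Σf(x − x̄)² = Σfx² − (Σfx)²/n = 183 − 81²/63 = 78.8571
Population variance = 78.8571 / 63 = 1.2517

1.252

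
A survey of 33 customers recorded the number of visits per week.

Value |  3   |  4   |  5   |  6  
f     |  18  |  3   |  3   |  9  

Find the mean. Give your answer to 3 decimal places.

Values: 3, 4, 5, 6
Σfx = 18×3 + 3×4 + 3×5 + 9×6 = 135
n = Σf = 33
Mean = 135 / 33 = 4.0909

4.091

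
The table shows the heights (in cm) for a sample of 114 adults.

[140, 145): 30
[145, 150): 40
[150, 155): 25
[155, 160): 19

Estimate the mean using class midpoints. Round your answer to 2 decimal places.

148.95

Midpoints: 142.5, 147.5, 152.5, 157.5
Σfm = 30×142.5 + 40×147.5 + 25×152.5 + 19×157.5 = 16980
n = Σf = 114
Mean = 16980 / 114 = 148.9474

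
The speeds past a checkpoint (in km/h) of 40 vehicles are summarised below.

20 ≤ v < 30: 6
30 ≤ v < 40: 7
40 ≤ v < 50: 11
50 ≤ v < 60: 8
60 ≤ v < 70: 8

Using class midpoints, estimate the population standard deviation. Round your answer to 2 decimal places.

Midpoints: 25, 35, 45, 55, 65
n = 40, Σfm = 1850, mean = 46.2500
Σfm² = 92600
Σf(m − x̄)² = Σfm² − (Σfm)²/n = 92600 − 1850²/40 = 7037.5000
Population variance = 7037.5000 / 40 = 175.9375
Standard deviation = √175.9375 = 13.2641

13.26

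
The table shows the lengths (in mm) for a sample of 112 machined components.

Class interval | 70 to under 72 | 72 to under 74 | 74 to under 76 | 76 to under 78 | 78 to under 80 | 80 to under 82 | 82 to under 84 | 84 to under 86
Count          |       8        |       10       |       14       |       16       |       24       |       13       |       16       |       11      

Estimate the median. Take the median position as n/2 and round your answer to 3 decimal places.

Cumulative frequencies: 8, 18, 32, 48, 72, 85, 101, 112
n = 112; position = n/2 = 56.
This falls in the class 78 to under 80: L = 78, F = 48, f = 24, h = 2.
Median ≈ 78 + ((56 − 48) / 24) × 2 = 78.6667

78.667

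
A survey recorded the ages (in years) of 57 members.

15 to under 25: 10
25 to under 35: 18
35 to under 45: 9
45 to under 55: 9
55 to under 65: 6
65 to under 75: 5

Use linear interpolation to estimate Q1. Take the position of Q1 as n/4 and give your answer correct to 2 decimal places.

Cumulative frequencies: 10, 28, 37, 46, 52, 57
n = 57; position = n/4 = 14.25.
This falls in the class 25 to under 35: L = 25, F = 10, f = 18, h = 10.
Lower quartile ≈ 25 + ((14.25 − 10) / 18) × 10 = 27.3611

27.36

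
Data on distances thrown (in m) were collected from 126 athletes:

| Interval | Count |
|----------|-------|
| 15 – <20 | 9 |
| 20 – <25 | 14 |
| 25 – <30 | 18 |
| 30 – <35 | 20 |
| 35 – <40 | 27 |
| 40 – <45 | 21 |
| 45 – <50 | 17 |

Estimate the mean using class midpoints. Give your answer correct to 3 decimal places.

Midpoints: 17.5, 22.5, 27.5, 32.5, 37.5, 42.5, 47.5
Σfm = 9×17.5 + 14×22.5 + 18×27.5 + 20×32.5 + 27×37.5 + 21×42.5 + 17×47.5 = 4330
n = Σf = 126
Mean = 4330 / 126 = 34.3651

34.365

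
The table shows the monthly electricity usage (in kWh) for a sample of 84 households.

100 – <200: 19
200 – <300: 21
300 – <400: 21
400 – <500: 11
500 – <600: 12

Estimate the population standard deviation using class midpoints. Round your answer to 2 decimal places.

133.25

Midpoints: 150, 250, 350, 450, 550
n = 84, Σfm = 27000, mean = 321.4286
Σfm² = 10170000
Σf(m − x̄)² = Σfm² − (Σfm)²/n = 10170000 − 27000²/84 = 1491428.5714
Population variance = 1491428.5714 / 84 = 17755.1020
Standard deviation = √17755.1020 = 133.2483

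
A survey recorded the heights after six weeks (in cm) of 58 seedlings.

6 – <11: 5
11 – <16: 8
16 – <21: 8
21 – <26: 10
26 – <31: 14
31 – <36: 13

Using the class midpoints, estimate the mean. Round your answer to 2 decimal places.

23.59

Midpoints: 8.5, 13.5, 18.5, 23.5, 28.5, 33.5
Σfm = 5×8.5 + 8×13.5 + 8×18.5 + 10×23.5 + 14×28.5 + 13×33.5 = 1368
n = Σf = 58
Mean = 1368 / 58 = 23.5862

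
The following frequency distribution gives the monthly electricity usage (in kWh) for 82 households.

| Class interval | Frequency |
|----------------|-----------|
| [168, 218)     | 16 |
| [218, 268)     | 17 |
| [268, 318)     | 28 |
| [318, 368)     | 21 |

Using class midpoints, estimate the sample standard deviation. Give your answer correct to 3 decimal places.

Midpoints: 193, 243, 293, 343
n = 82, Σfm = 22626, mean = 275.9268
Σfm² = 6474218
Σf(m − x̄)² = Σfm² − (Σfm)²/n = 6474218 − 22626²/82 = 231097.5610
Sample variance = 231097.5610 / 81 = 2853.0563
Standard deviation = √2853.0563 = 53.4140

53.414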